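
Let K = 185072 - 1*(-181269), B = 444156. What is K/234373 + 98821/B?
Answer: 185873527429/104098174188 ≈ 1.7856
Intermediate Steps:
K = 366341 (K = 185072 + 181269 = 366341)
K/234373 + 98821/B = 366341/234373 + 98821/444156 = 185873527429/104098174188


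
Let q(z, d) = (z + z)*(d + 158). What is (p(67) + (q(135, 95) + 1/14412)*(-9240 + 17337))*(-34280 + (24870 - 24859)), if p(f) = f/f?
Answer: -91056899006355627/4804 ≈ -1.8954e+13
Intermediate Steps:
q(z, d) = 2*z*(158 + d) (q(z, d) = (2*z)*(158 + d) = 2*z*(158 + d))
p(f) = 1
(p(67) + (q(135, 95) + 1/14412)*(-9240 + 17337))*(-34280 + (24870 - 24859)) = (1 + (2*135*(158 + 95) + 1/14412)*(-9240 + 17337))*(-34280 + (24870 - 24859)) = (1 + (2*135*253 + 1/14412)*8097)*(-34280 + 11) = (1 + (68310 + 1/14412)*8097)*(-34269) = (1 + (984483721/14412)*8097)*(-34269) = (1 + 2657121562979/4804)*(-34269) = (2657121567783/4804)*(-34269) = -91056899006355627/4804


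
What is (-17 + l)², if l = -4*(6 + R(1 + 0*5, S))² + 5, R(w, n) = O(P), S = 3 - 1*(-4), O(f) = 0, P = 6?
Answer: 24336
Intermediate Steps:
S = 7 (S = 3 + 4 = 7)
R(w, n) = 0
l = -139 (l = -4*(6 + 0)² + 5 = -4*6² + 5 = -4*36 + 5 = -144 + 5 = -139)
(-17 + l)² = (-17 - 139)² = (-156)² = 24336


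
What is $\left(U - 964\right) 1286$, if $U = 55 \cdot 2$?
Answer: $-1098244$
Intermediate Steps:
$U = 110$
$\left(U - 964\right) 1286 = \left(110 - 964\right) 1286 = \left(-854\right) 1286 = -1098244$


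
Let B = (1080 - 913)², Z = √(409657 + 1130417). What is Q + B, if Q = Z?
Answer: 27889 + √1540074 ≈ 29130.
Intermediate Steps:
Z = √1540074 ≈ 1241.0
B = 27889 (B = 167² = 27889)
Q = √1540074 ≈ 1241.0
Q + B = √1540074 + 27889 = 27889 + √1540074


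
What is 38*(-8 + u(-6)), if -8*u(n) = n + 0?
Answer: -551/2 ≈ -275.50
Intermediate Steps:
u(n) = -n/8 (u(n) = -(n + 0)/8 = -n/8)
38*(-8 + u(-6)) = 38*(-8 - ⅛*(-6)) = 38*(-8 + ¾) = 38*(-29/4) = -551/2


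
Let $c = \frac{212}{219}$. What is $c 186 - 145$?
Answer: $\frac{2559}{73} \approx 35.055$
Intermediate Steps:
$c = \frac{212}{219}$ ($c = 212 \cdot \frac{1}{219} = \frac{212}{219} \approx 0.96804$)
$c 186 - 145 = \frac{212}{219} \cdot 186 - 145 = \frac{13144}{73} - 145 = \frac{2559}{73}$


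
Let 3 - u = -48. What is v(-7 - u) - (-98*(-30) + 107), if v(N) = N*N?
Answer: 317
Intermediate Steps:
u = 51 (u = 3 - 1*(-48) = 3 + 48 = 51)
v(N) = N²
v(-7 - u) - (-98*(-30) + 107) = (-7 - 1*51)² - (-98*(-30) + 107) = (-7 - 51)² - (2940 + 107) = (-58)² - 1*3047 = 3364 - 3047 = 317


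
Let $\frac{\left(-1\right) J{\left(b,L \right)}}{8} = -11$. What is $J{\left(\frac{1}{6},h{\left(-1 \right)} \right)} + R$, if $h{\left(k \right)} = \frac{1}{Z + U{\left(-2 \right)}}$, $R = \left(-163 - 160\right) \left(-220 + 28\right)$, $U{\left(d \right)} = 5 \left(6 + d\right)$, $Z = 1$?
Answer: $62104$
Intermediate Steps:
$U{\left(d \right)} = 30 + 5 d$
$R = 62016$ ($R = \left(-323\right) \left(-192\right) = 62016$)
$h{\left(k \right)} = \frac{1}{21}$ ($h{\left(k \right)} = \frac{1}{1 + \left(30 + 5 \left(-2\right)\right)} = \frac{1}{1 + \left(30 - 10\right)} = \frac{1}{1 + 20} = \frac{1}{21}$)
$J{\left(b,L \right)} = 88$ ($J{\left(b,L \right)} = \left(-8\right) \left(-11\right) = 88$)
$J{\left(\frac{1}{6},h{\left(-1 \right)} \right)} + R = 88 + 62016 = 62104$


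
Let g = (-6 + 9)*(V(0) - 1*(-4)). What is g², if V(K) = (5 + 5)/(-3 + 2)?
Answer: 324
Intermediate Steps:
V(K) = -10 (V(K) = 10/(-1) = 10*(-1) = -10)
g = -18 (g = (-6 + 9)*(-10 - 1*(-4)) = 3*(-10 + 4) = 3*(-6) = -18)
g² = (-18)² = 324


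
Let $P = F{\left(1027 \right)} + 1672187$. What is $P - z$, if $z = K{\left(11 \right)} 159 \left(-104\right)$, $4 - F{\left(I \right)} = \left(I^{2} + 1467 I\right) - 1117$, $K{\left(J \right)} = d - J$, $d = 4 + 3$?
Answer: $-954174$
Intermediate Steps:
$d = 7$
$K{\left(J \right)} = 7 - J$
$F{\left(I \right)} = 1121 - I^{2} - 1467 I$ ($F{\left(I \right)} = 4 - \left(\left(I^{2} + 1467 I\right) - 1117\right) = 4 - \left(-1117 + I^{2} + 1467 I\right) = 1121 - I^{2} - 1467 I$)
$z = 66144$ ($z = \left(7 - 11\right) 159 \left(-104\right) = \left(-4\right) 159 \left(-104\right) = \left(-636\right) \left(-104\right) = 66144$)
$P = -888030$ ($P = \left(1121 - 1027^{2} - 1506609\right) + 1672187 = \left(1121 - 1054729 - 1506609\right) + 1672187 = -2560217 + 1672187 = -888030$)
$P - z = -888030 - 66144 = -954174$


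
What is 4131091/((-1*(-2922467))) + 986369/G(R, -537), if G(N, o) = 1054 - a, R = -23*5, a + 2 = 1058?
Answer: -2882622590141/5844934 ≈ -4.9318e+5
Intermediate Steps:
a = 1056 (a = -2 + 1058 = 1056)
R = -115
G(N, o) = -2 (G(N, o) = 1054 - 1*1056 = 1054 - 1056 = -2)
4131091/((-1*(-2922467))) + 986369/G(R, -537) = 4131091/((-1*(-2922467))) + 986369/(-2) = 4131091/2922467 + 986369*(-½) = 4131091*(1/2922467) - 986369/2 = 4131091/2922467 - 986369/2 = -2882622590141/5844934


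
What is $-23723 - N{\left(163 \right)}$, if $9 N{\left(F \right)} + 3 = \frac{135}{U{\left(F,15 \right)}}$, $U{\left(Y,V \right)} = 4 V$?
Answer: $- \frac{284675}{12} \approx -23723.0$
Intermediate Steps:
$N{\left(F \right)} = - \frac{1}{12}$ ($N{\left(F \right)} = - \frac{1}{3} + \frac{135 \frac{1}{4 \cdot 15}}{9} = - \frac{1}{3} + \frac{135 \cdot \frac{1}{60}}{9} = - \frac{1}{3} + \frac{1}{9} \cdot \frac{9}{4} = - \frac{1}{3} + \frac{1}{4} = - \frac{1}{12}$)
$-23723 - N{\left(163 \right)} = -23723 - - \frac{1}{12} = -23723 + \frac{1}{12} = - \frac{284675}{12}$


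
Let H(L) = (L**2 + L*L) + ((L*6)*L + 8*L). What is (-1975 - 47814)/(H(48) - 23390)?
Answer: 49789/4574 ≈ 10.885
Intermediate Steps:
H(L) = 8*L + 8*L**2 (H(L) = (L**2 + L**2) + ((6*L)*L + 8*L) = 2*L**2 + (6*L**2 + 8*L) = 8*L + 8*L**2)
(-1975 - 47814)/(H(48) - 23390) = (-1975 - 47814)/(8*48*(1 + 48) - 23390) = -49789/(8*48*49 - 23390) = -49789/(18816 - 23390) = -49789/(-4574) = -49789*(-1/4574) = 49789/4574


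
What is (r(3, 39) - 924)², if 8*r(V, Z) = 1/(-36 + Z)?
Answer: 491730625/576 ≈ 8.5370e+5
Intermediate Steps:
r(V, Z) = 1/(8*(-36 + Z))
(r(3, 39) - 924)² = (1/(8*(-36 + 39)) - 924)² = ((⅛)/3 - 924)² = ((⅛)*(⅓) - 924)² = (1/24 - 924)² = (-22175/24)² = 491730625/576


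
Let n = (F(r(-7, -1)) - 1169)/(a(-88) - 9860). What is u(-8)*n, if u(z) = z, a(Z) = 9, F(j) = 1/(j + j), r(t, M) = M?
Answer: -9356/9851 ≈ -0.94975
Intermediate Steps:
F(j) = 1/(2*j)
n = 2339/19702 (n = ((½)/(-1) - 1169)/(9 - 9860) = ((½)*(-1) - 1169)/(-9851) = (-½ - 1169)*(-1/9851) = -2339/2*(-1/9851) = 2339/19702 ≈ 0.11872)
u(-8)*n = -8*2339/19702 = -9356/9851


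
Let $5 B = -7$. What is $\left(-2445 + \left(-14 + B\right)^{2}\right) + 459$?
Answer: $- \frac{43721}{25} \approx -1748.8$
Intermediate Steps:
$B = - \frac{7}{5}$ ($B = \frac{1}{5} \left(-7\right) = - \frac{7}{5} \approx -1.4$)
$\left(-2445 + \left(-14 + B\right)^{2}\right) + 459 = \left(-2445 + \left(-14 - \frac{7}{5}\right)^{2}\right) + 459 = \left(-2445 + \left(- \frac{77}{5}\right)^{2}\right) + 459 = \left(-2445 + \frac{5929}{25}\right) + 459 = - \frac{55196}{25} + 459 = - \frac{43721}{25}$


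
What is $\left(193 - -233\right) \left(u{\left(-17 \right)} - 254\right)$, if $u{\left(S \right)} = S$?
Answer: $-115446$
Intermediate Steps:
$\left(193 - -233\right) \left(u{\left(-17 \right)} - 254\right) = \left(193 - -233\right) \left(-17 - 254\right) = \left(193 + 233\right) \left(-271\right) = 426 \left(-271\right) = -115446$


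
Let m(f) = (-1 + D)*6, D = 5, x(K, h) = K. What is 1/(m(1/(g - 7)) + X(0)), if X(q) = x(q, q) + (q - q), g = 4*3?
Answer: 1/24 ≈ 0.041667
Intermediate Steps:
g = 12
X(q) = q (X(q) = q + (q - q) = q + 0 = q)
m(f) = 24 (m(f) = (-1 + 5)*6 = 4*6 = 24)
1/(m(1/(g - 7)) + X(0)) = 1/(24 + 0) = 1/24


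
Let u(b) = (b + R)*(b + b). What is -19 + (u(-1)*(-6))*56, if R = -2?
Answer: -2035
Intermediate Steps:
u(b) = 2*b*(-2 + b) (u(b) = (b - 2)*(b + b) = (-2 + b)*(2*b) = 2*b*(-2 + b))
-19 + (u(-1)*(-6))*56 = -19 + ((2*(-1)*(-2 - 1))*(-6))*56 = -19 + ((2*(-1)*(-3))*(-6))*56 = -19 + (6*(-6))*56 = -19 - 36*56 = -19 - 2016 = -2035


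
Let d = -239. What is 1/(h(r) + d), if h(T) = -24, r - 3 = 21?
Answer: -1/263 ≈ -0.0038023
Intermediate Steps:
r = 24 (r = 3 + 21 = 24)
1/(h(r) + d) = 1/(-24 - 239) = 1/(-263) = -1/263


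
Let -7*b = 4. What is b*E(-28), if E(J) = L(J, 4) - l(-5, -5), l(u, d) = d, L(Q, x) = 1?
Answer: -24/7 ≈ -3.4286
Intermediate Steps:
b = -4/7 (b = -⅐*4 = -4/7 ≈ -0.57143)
E(J) = 6 (E(J) = 1 - 1*(-5) = 1 + 5 = 6)
b*E(-28) = -4/7*6 = -24/7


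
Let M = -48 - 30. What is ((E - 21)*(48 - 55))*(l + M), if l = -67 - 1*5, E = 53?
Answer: 33600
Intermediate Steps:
M = -78
l = -72 (l = -67 - 5 = -72)
((E - 21)*(48 - 55))*(l + M) = ((53 - 21)*(48 - 55))*(-72 - 78) = (32*(-7))*(-150) = -224*(-150) = 33600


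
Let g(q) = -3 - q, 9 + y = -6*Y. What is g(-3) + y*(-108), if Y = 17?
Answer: 11988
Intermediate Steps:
y = -111 (y = -9 - 6*17 = -9 - 102 = -111)
g(-3) + y*(-108) = (-3 - 1*(-3)) - 111*(-108) = (-3 + 3) + 11988 = 0 + 11988 = 11988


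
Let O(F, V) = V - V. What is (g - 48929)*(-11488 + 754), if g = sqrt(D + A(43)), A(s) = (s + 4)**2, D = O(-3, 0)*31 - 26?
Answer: 525203886 - 10734*sqrt(2183) ≈ 5.2470e+8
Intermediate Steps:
O(F, V) = 0
D = -26 (D = 0*31 - 26 = 0 - 26 = -26)
A(s) = (4 + s)**2
g = sqrt(2183) (g = sqrt(-26 + (4 + 43)**2) = sqrt(-26 + 47**2) = sqrt(-26 + 2209) = sqrt(2183) ≈ 46.723)
(g - 48929)*(-11488 + 754) = (sqrt(2183) - 48929)*(-11488 + 754) = (-48929 + sqrt(2183))*(-10734) = 525203886 - 10734*sqrt(2183)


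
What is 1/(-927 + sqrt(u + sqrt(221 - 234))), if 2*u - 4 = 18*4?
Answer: -1/(927 - sqrt(38 + I*sqrt(13))) ≈ -0.001086 - 3.4451e-7*I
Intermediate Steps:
u = 38 (u = 2 + (18*4)/2 = 2 + (1/2)*72 = 2 + 36 = 38)
1/(-927 + sqrt(u + sqrt(221 - 234))) = 1/(-927 + sqrt(38 + sqrt(221 - 234))) = 1/(-927 + sqrt(38 + sqrt(-13))) = 1/(-927 + sqrt(38 + I*sqrt(13)))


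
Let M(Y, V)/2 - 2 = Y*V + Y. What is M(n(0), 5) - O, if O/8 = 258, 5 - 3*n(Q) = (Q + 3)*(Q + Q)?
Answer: -2040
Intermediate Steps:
n(Q) = 5/3 - 2*Q*(3 + Q)/3 (n(Q) = 5/3 - (Q + 3)*(Q + Q)/3 = 5/3 - (3 + Q)*2*Q/3 = 5/3 - 2*Q*(3 + Q)/3)
O = 2064 (O = 8*258 = 2064)
M(Y, V) = 4 + 2*Y + 2*V*Y (M(Y, V) = 4 + 2*(Y*V + Y) = 4 + 2*(V*Y + Y) = 4 + 2*(Y + V*Y) = 4 + (2*Y + 2*V*Y) = 4 + 2*Y + 2*V*Y)
M(n(0), 5) - O = (4 + 2*(5/3 - 2*0 - ⅔*0²) + 2*5*(5/3 - 2*0 - ⅔*0²)) - 1*2064 = (4 + 2*(5/3 + 0 - ⅔*0) + 2*5*(5/3 + 0 - ⅔*0)) - 2064 = (4 + 2*(5/3 + 0 + 0) + 2*5*(5/3 + 0 + 0)) - 2064 = (4 + 2*(5/3) + 2*5*(5/3)) - 2064 = (4 + 10/3 + 50/3) - 2064 = 24 - 2064 = -2040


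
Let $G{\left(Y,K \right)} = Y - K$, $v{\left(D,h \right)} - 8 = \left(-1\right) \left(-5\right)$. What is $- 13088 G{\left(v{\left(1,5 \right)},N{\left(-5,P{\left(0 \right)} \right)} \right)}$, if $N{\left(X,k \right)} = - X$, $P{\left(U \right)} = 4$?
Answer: $-104704$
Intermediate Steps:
$v{\left(D,h \right)} = 13$ ($v{\left(D,h \right)} = 8 - -5 = 8 + 5 = 13$)
$- 13088 G{\left(v{\left(1,5 \right)},N{\left(-5,P{\left(0 \right)} \right)} \right)} = - 13088 \left(13 - \left(-1\right) \left(-5\right)\right) = - 13088 \left(13 - 5\right) = \left(-13088\right) 8 = -104704$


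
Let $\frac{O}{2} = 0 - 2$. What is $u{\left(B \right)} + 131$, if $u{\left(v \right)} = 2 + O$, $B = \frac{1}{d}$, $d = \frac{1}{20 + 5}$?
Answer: $129$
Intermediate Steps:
$d = \frac{1}{25} \approx 0.04$
$O = -4$ ($O = 2 \left(0 - 2\right) = 2 \left(-2\right) = -4$)
$B = 25$ ($B = \frac{1}{\frac{1}{25}} = 25$)
$u{\left(v \right)} = -2$ ($u{\left(v \right)} = 2 - 4 = -2$)
$u{\left(B \right)} + 131 = -2 + 131 = 129$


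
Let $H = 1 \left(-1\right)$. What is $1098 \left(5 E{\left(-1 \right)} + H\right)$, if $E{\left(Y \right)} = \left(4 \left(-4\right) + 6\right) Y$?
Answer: $53802$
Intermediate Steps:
$H = -1$
$E{\left(Y \right)} = - 10 Y$ ($E{\left(Y \right)} = \left(-16 + 6\right) Y = - 10 Y$)
$1098 \left(5 E{\left(-1 \right)} + H\right) = 1098 \left(5 \left(\left(-10\right) \left(-1\right)\right) - 1\right) = 1098 \left(5 \cdot 10 - 1\right) = 1098 \left(50 - 1\right) = 1098 \cdot 49 = 53802$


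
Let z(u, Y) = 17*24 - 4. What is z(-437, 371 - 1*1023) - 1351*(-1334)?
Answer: 1802638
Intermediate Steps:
z(u, Y) = 404 (z(u, Y) = 408 - 4 = 404)
z(-437, 371 - 1*1023) - 1351*(-1334) = 404 - 1351*(-1334) = 404 + 1802234 = 1802638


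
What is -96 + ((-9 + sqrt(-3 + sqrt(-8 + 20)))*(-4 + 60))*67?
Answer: -33864 + 3752*sqrt(-3 + 2*sqrt(3)) ≈ -31308.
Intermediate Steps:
-96 + ((-9 + sqrt(-3 + sqrt(-8 + 20)))*(-4 + 60))*67 = -96 + ((-9 + sqrt(-3 + sqrt(12)))*56)*67 = -96 + ((-9 + sqrt(-3 + 2*sqrt(3)))*56)*67 = -96 + (-504 + 56*sqrt(-3 + 2*sqrt(3)))*67 = -96 + (-33768 + 3752*sqrt(-3 + 2*sqrt(3))) = -33864 + 3752*sqrt(-3 + 2*sqrt(3))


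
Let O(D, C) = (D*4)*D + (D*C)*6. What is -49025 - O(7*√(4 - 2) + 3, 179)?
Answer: -52675 - 7686*√2 ≈ -63545.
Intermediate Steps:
O(D, C) = 4*D² + 6*C*D (O(D, C) = (4*D)*D + (C*D)*6 = 4*D² + 6*C*D)
-49025 - O(7*√(4 - 2) + 3, 179) = -49025 - 2*(7*√(4 - 2) + 3)*(2*(7*√(4 - 2) + 3) + 3*179) = -49025 - 2*(7*√2 + 3)*(2*(7*√2 + 3) + 537) = -49025 - 2*(3 + 7*√2)*(2*(3 + 7*√2) + 537) = -49025 - 2*(3 + 7*√2)*((6 + 14*√2) + 537) = -49025 - 2*(3 + 7*√2)*(543 + 14*√2)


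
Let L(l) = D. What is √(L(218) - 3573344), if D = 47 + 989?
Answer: 2*I*√893077 ≈ 1890.1*I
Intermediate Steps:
D = 1036
L(l) = 1036
√(L(218) - 3573344) = √(1036 - 3573344) = √(-3572308) = 2*I*√893077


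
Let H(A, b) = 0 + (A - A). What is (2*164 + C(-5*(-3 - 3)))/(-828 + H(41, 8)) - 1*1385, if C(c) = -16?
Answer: -95591/69 ≈ -1385.4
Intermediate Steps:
H(A, b) = 0 (H(A, b) = 0 + 0 = 0)
(2*164 + C(-5*(-3 - 3)))/(-828 + H(41, 8)) - 1*1385 = (2*164 - 16)/(-828 + 0) - 1*1385 = (328 - 16)/(-828) - 1385 = 312*(-1/828) - 1385 = -26/69 - 1385 = -95591/69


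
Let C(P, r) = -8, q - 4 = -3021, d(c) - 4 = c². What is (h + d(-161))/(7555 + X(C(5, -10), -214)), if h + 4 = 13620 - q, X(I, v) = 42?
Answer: 42558/7597 ≈ 5.6019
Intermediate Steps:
d(c) = 4 + c²
q = -3017 (q = 4 - 3021 = -3017)
h = 16633 (h = -4 + (13620 - 1*(-3017)) = -4 + (13620 + 3017) = -4 + 16637 = 16633)
(h + d(-161))/(7555 + X(C(5, -10), -214)) = (16633 + (4 + (-161)²))/(7555 + 42) = (16633 + (4 + 25921))/7597 = (16633 + 25925)*(1/7597) = 42558*(1/7597) = 42558/7597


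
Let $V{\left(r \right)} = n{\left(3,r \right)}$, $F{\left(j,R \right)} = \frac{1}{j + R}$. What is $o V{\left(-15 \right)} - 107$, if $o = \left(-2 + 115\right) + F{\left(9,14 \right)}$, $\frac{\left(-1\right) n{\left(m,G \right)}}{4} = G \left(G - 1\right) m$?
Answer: $- \frac{7490461}{23} \approx -3.2567 \cdot 10^{5}$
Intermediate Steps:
$F{\left(j,R \right)} = \frac{1}{R + j}$
$n{\left(m,G \right)} = - 4 G m \left(-1 + G\right)$ ($n{\left(m,G \right)} = - 4 G \left(G - 1\right) m = - 4 G \left(-1 + G\right) m = - 4 G m \left(-1 + G\right)$)
$V{\left(r \right)} = 12 r \left(1 - r\right)$ ($V{\left(r \right)} = 4 r 3 \left(1 - r\right) = 12 r \left(1 - r\right)$)
$o = \frac{2600}{23}$ ($o = \left(-2 + 115\right) + \frac{1}{14 + 9} = 113 + \frac{1}{23} = \frac{2600}{23} \approx 113.04$)
$o V{\left(-15 \right)} - 107 = \frac{2600 \cdot 12 \left(-15\right) \left(1 - -15\right)}{23} - 107 = \frac{2600 \cdot 12 \left(-15\right) \left(1 + 15\right)}{23} - 107 = \frac{2600 \cdot 12 \left(-15\right) 16}{23} - 107 = \frac{2600}{23} \left(-2880\right) - 107 = - \frac{7488000}{23} - 107 = - \frac{7490461}{23}$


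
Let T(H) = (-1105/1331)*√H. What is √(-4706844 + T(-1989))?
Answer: √(-68912903004 - 36465*I*√221)/121 ≈ 0.0085331 - 2169.5*I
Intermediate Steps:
T(H) = -1105*√H/1331 (T(H) = (-1105*1/1331)*√H = -1105*√H/1331)
√(-4706844 + T(-1989)) = √(-4706844 - 3315*I*√221/1331)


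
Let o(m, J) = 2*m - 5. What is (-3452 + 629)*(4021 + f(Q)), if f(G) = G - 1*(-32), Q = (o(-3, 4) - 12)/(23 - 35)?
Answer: -45788119/4 ≈ -1.1447e+7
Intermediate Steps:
o(m, J) = -5 + 2*m
Q = 23/12 (Q = ((-5 + 2*(-3)) - 12)/(23 - 35) = ((-5 - 6) - 12)/(-12) = (-11 - 12)*(-1/12) = -23*(-1/12) = 23/12 ≈ 1.9167)
f(G) = 32 + G (f(G) = G + 32 = 32 + G)
(-3452 + 629)*(4021 + f(Q)) = (-3452 + 629)*(4021 + (32 + 23/12)) = -2823*(4021 + 407/12) = -2823*48659/12 = -45788119/4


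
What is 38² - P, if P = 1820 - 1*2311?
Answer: 1935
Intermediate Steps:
P = -491 (P = 1820 - 2311 = -491)
38² - P = 38² - 1*(-491) = 1444 + 491 = 1935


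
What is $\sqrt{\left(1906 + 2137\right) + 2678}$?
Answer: $\sqrt{6721} \approx 81.982$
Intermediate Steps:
$\sqrt{\left(1906 + 2137\right) + 2678} = \sqrt{4043 + 2678} = \sqrt{6721}$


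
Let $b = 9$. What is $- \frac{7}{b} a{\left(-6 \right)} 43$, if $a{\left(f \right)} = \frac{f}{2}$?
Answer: $\frac{301}{3} \approx 100.33$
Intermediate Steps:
$a{\left(f \right)} = \frac{f}{2}$ ($a{\left(f \right)} = f \frac{1}{2} = \frac{f}{2}$)
$- \frac{7}{b} a{\left(-6 \right)} 43 = - \frac{7}{9} \cdot \frac{1}{2} \left(-6\right) 43 = \left(-7\right) \frac{1}{9} \left(-3\right) 43 = \left(- \frac{7}{9}\right) \left(-3\right) 43 = \frac{7}{3} \cdot 43 = \frac{301}{3}$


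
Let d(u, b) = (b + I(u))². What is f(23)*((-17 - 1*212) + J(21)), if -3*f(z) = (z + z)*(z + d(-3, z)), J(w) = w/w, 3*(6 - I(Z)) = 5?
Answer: 24230776/9 ≈ 2.6923e+6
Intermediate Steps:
I(Z) = 13/3 (I(Z) = 6 - ⅓*5 = 6 - 5/3 = 13/3)
J(w) = 1
d(u, b) = (13/3 + b)² (d(u, b) = (b + 13/3)² = (13/3 + b)²)
f(z) = -2*z*(z + (13 + 3*z)²/9)/3 (f(z) = -(z + z)*(z + (13 + 3*z)²/9)/3 = -2*z*(z + (13 + 3*z)²/9)/3)
f(23)*((-17 - 1*212) + J(21)) = (-2/27*23*((13 + 3*23)² + 9*23))*((-17 - 1*212) + 1) = (-2/27*23*((13 + 69)² + 207))*((-17 - 212) + 1) = (-2/27*23*(82² + 207))*(-229 + 1) = -2/27*23*(6724 + 207)*(-228) = -2/27*23*6931*(-228) = -318826/27*(-228) = 24230776/9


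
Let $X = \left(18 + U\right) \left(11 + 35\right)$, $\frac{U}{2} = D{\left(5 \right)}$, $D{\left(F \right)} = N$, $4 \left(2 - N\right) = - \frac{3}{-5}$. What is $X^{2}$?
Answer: $\frac{24910081}{25} \approx 9.964 \cdot 10^{5}$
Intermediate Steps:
$N = \frac{37}{20}$ ($N = 2 - \frac{\left(-3\right) \frac{1}{-5}}{4} = 2 - \frac{\left(-3\right) \left(- \frac{1}{5}\right)}{4} = 2 - \frac{3}{20} = \frac{37}{20} \approx 1.85$)
$D{\left(F \right)} = \frac{37}{20}$
$U = \frac{37}{10}$ ($U = 2 \cdot \frac{37}{20} = \frac{37}{10} \approx 3.7$)
$X = \frac{4991}{5}$ ($X = \left(18 + \frac{37}{10}\right) \left(11 + 35\right) = \frac{217}{10} \cdot 46 = \frac{4991}{5} \approx 998.2$)
$X^{2} = \left(\frac{4991}{5}\right)^{2} = \frac{24910081}{25}$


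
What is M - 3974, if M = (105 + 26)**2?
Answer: 13187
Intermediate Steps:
M = 17161 (M = 131**2 = 17161)
M - 3974 = 17161 - 3974 = 13187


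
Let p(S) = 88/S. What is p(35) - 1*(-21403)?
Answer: 749193/35 ≈ 21406.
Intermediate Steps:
p(35) - 1*(-21403) = 88/35 - 1*(-21403) = 88*(1/35) + 21403 = 88/35 + 21403 = 749193/35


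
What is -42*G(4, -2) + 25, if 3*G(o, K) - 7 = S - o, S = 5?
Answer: -87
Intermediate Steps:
G(o, K) = 4 - o/3 (G(o, K) = 7/3 + (5 - o)/3 = 7/3 + (5/3 - o/3) = 4 - o/3)
-42*G(4, -2) + 25 = -42*(4 - ⅓*4) + 25 = -42*(4 - 4/3) + 25 = -42*8/3 + 25 = -112 + 25 = -87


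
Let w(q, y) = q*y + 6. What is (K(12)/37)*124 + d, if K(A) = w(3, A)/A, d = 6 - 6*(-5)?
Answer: 1766/37 ≈ 47.730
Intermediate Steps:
d = 36 (d = 6 + 30 = 36)
w(q, y) = 6 + q*y
K(A) = (6 + 3*A)/A
(K(12)/37)*124 + d = ((3 + 6/12)/37)*124 + 36 = ((3 + 6*(1/12))*(1/37))*124 + 36 = ((3 + 1/2)*(1/37))*124 + 36 = ((7/2)*(1/37))*124 + 36 = (7/74)*124 + 36 = 434/37 + 36 = 1766/37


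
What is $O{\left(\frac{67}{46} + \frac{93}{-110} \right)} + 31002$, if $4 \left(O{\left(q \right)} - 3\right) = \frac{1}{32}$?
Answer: $\frac{3968641}{128} \approx 31005.0$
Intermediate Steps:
$O{\left(q \right)} = \frac{385}{128}$ ($O{\left(q \right)} = 3 + \frac{1}{4 \cdot 32} = 3 + \frac{1}{4} \cdot \frac{1}{32} = 3 + \frac{1}{128} = \frac{385}{128}$)
$O{\left(\frac{67}{46} + \frac{93}{-110} \right)} + 31002 = \frac{385}{128} + 31002 = \frac{3968641}{128}$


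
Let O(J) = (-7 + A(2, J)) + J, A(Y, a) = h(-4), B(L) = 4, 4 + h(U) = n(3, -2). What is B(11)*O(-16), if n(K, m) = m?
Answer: -116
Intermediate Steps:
h(U) = -6 (h(U) = -4 - 2 = -6)
A(Y, a) = -6
O(J) = -13 + J (O(J) = (-7 - 6) + J = -13 + J)
B(11)*O(-16) = 4*(-13 - 16) = 4*(-29) = -116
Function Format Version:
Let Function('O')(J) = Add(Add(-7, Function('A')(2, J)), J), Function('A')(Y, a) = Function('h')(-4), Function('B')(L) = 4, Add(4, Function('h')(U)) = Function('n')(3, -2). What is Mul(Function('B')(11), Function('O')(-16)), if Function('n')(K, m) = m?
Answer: -116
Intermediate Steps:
Function('h')(U) = -6 (Function('h')(U) = Add(-4, -2) = -6)
Function('A')(Y, a) = -6
Function('O')(J) = Add(-13, J) (Function('O')(J) = Add(Add(-7, -6), J) = Add(-13, J))
Mul(Function('B')(11), Function('O')(-16)) = Mul(4, Add(-13, -16)) = Mul(4, -29) = -116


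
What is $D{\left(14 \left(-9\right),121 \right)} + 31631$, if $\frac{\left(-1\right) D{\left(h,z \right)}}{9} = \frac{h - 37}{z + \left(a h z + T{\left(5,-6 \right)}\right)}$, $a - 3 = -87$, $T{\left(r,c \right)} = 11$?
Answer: $\frac{13504286581}{426932} \approx 31631.0$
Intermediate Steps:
$a = -84$ ($a = 3 - 87 = -84$)
$D{\left(h,z \right)} = - \frac{9 \left(-37 + h\right)}{11 + z - 84 h z}$ ($D{\left(h,z \right)} = - 9 \frac{h - 37}{z + \left(- 84 h z + 11\right)} = - 9 \frac{-37 + h}{z - \left(-11 + 84 h z\right)} = - 9 \frac{-37 + h}{11 + z - 84 h z} = - \frac{9 \left(-37 + h\right)}{11 + z - 84 h z}$)
$D{\left(14 \left(-9\right),121 \right)} + 31631 = \frac{9 \left(37 - 14 \left(-9\right)\right)}{11 + 121 - 84 \cdot 14 \left(-9\right) 121} + 31631 = \frac{9 \left(37 - -126\right)}{11 + 121 - \left(-10584\right) 121} + 31631 = \frac{9 \left(37 + 126\right)}{11 + 121 + 1280664} + 31631 = 9 \cdot \frac{1}{1280796} \cdot 163 + 31631 = \frac{489}{426932} + 31631 = \frac{13504286581}{426932}$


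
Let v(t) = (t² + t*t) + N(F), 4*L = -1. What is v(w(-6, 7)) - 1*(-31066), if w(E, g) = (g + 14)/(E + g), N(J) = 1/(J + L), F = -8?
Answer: 1054280/33 ≈ 31948.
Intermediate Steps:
L = -¼ (L = (¼)*(-1) = -¼ ≈ -0.25000)
N(J) = 1/(-¼ + J) (N(J) = 1/(J - ¼) = 1/(-¼ + J))
w(E, g) = (14 + g)/(E + g)
v(t) = -4/33 + 2*t² (v(t) = (t² + t*t) + 4/(-1 + 4*(-8)) = (t² + t²) + 4/(-1 - 32) = 2*t² + 4/(-33) = 2*t² + 4*(-1/33) = 2*t² - 4/33 = -4/33 + 2*t²)
v(w(-6, 7)) - 1*(-31066) = (-4/33 + 2*((14 + 7)/(-6 + 7))²) - 1*(-31066) = (-4/33 + 2*(21/1)²) + 31066 = (-4/33 + 2*(1*21)²) + 31066 = (-4/33 + 2*21²) + 31066 = (-4/33 + 2*441) + 31066 = (-4/33 + 882) + 31066 = 29102/33 + 31066 = 1054280/33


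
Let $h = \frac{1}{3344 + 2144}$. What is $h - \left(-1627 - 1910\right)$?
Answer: $\frac{19411057}{5488} \approx 3537.0$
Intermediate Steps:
$h = \frac{1}{5488} \approx 0.00018222$
$h - \left(-1627 - 1910\right) = \frac{1}{5488} - \left(-1627 - 1910\right) = \frac{1}{5488} - -3537 = \frac{1}{5488} + 3537 = \frac{19411057}{5488}$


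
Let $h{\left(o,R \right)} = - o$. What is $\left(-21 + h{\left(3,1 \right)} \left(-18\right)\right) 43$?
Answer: $1419$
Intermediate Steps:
$\left(-21 + h{\left(3,1 \right)} \left(-18\right)\right) 43 = \left(-21 + \left(-1\right) 3 \left(-18\right)\right) 43 = \left(-21 - -54\right) 43 = \left(-21 + 54\right) 43 = 33 \cdot 43 = 1419$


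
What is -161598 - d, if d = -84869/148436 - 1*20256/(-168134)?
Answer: -2016506196198361/12478569212 ≈ -1.6160e+5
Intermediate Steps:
d = -5631322415/12478569212 (d = -84869*1/148436 - 20256*(-1/168134) = -84869/148436 + 10128/84067 = -5631322415/12478569212 ≈ -0.45128)
-161598 - d = -161598 - 1*(-5631322415/12478569212) = -161598 + 5631322415/12478569212 = -2016506196198361/12478569212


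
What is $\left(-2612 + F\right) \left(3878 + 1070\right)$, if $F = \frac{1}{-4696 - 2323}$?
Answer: $- \frac{90714796292}{7019} \approx -1.2924 \cdot 10^{7}$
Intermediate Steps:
$F = - \frac{1}{7019}$ ($F = \frac{1}{-4696 - 2323} = \frac{1}{-7019} = - \frac{1}{7019} \approx -0.00014247$)
$\left(-2612 + F\right) \left(3878 + 1070\right) = \left(-2612 - \frac{1}{7019}\right) \left(3878 + 1070\right) = \left(- \frac{18333629}{7019}\right) 4948 = - \frac{90714796292}{7019}$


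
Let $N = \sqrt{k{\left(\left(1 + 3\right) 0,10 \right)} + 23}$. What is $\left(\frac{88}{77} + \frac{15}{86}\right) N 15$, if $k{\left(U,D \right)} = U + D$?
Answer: $\frac{11895 \sqrt{33}}{602} \approx 113.51$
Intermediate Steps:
$k{\left(U,D \right)} = D + U$
$N = \sqrt{33}$ ($N = \sqrt{\left(10 + \left(1 + 3\right) 0\right) + 23} = \sqrt{\left(10 + 4 \cdot 0\right) + 23} = \sqrt{\left(10 + 0\right) + 23} = \sqrt{10 + 23} = \sqrt{33} \approx 5.7446$)
$\left(\frac{88}{77} + \frac{15}{86}\right) N 15 = \left(\frac{88}{77} + \frac{15}{86}\right) \sqrt{33} \cdot 15 = \left(88 \cdot \frac{1}{77} + 15 \cdot \frac{1}{86}\right) \sqrt{33} \cdot 15 = \left(\frac{8}{7} + \frac{15}{86}\right) \sqrt{33} \cdot 15 = \frac{793 \sqrt{33}}{602} \cdot 15 = \frac{11895 \sqrt{33}}{602}$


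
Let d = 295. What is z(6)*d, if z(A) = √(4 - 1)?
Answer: 295*√3 ≈ 510.96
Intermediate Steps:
z(A) = √3
z(6)*d = √3*295 = 295*√3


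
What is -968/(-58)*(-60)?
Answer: -29040/29 ≈ -1001.4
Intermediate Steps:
-968/(-58)*(-60) = -968*(-1)/58*(-60) = -11*(-44/29)*(-60) = (484/29)*(-60) = -29040/29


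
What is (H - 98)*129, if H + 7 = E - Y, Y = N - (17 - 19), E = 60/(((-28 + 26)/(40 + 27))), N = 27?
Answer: -276576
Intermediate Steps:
E = -2010 (E = 60/((-2/67)) = 60/((-2*1/67)) = 60/(-2/67) = 60*(-67/2) = -2010)
Y = 29 (Y = 27 - (17 - 19) = 27 - 1*(-2) = 27 + 2 = 29)
H = -2046 (H = -7 + (-2010 - 1*29) = -7 + (-2010 - 29) = -7 - 2039 = -2046)
(H - 98)*129 = (-2046 - 98)*129 = -2144*129 = -276576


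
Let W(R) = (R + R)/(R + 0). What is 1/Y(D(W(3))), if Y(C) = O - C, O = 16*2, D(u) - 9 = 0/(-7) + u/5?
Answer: 5/113 ≈ 0.044248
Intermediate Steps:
W(R) = 2 (W(R) = (2*R)/R = 2)
D(u) = 9 + u/5 (D(u) = 9 + (0/(-7) + u/5) = 9 + (0*(-1/7) + u*(1/5)) = 9 + (0 + u/5) = 9 + u/5)
O = 32
Y(C) = 32 - C
1/Y(D(W(3))) = 1/(32 - (9 + (1/5)*2)) = 1/(32 - (9 + 2/5)) = 1/(32 - 1*47/5) = 1/(32 - 47/5) = 1/(113/5) = 5/113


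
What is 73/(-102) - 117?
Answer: -12007/102 ≈ -117.72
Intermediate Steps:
73/(-102) - 117 = 73*(-1/102) - 117 = -73/102 - 117 = -12007/102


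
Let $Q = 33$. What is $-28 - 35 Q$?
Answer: $-1183$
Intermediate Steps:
$-28 - 35 Q = -28 - 1155 = -1183$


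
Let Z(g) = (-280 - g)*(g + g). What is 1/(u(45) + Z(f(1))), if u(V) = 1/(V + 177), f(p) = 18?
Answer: -222/2381615 ≈ -9.3214e-5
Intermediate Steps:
u(V) = 1/(177 + V)
Z(g) = 2*g*(-280 - g) (Z(g) = (-280 - g)*(2*g) = 2*g*(-280 - g))
1/(u(45) + Z(f(1))) = 1/(1/(177 + 45) - 2*18*(280 + 18)) = 1/(1/222 - 2*18*298) = 1/(1/222 - 10728) = 1/(-2381615/222) = -222/2381615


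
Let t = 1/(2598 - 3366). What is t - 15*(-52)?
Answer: 599039/768 ≈ 780.00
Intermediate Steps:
t = -1/768 (t = 1/(-768) = -1/768 ≈ -0.0013021)
t - 15*(-52) = -1/768 - 15*(-52) = -1/768 + 780 = 599039/768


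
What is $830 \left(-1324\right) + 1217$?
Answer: $-1097703$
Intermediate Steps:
$830 \left(-1324\right) + 1217 = -1098920 + 1217 = -1097703$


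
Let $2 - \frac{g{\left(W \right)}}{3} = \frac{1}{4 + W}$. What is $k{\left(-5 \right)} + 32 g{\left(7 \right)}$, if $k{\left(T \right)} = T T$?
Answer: $\frac{2291}{11} \approx 208.27$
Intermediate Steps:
$k{\left(T \right)} = T^{2}$
$g{\left(W \right)} = 6 - \frac{3}{4 + W}$
$k{\left(-5 \right)} + 32 g{\left(7 \right)} = \left(-5\right)^{2} + 32 \frac{3 \left(7 + 2 \cdot 7\right)}{4 + 7} = 25 + 32 \frac{3 \left(7 + 14\right)}{11} = 25 + 32 \cdot 3 \cdot \frac{1}{11} \cdot 21 = 25 + 32 \cdot \frac{63}{11} = 25 + \frac{2016}{11} = \frac{2291}{11}$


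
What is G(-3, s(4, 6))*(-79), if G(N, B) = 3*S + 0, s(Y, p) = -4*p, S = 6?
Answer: -1422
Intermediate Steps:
G(N, B) = 18 (G(N, B) = 3*6 + 0 = 18 + 0 = 18)
G(-3, s(4, 6))*(-79) = 18*(-79) = -1422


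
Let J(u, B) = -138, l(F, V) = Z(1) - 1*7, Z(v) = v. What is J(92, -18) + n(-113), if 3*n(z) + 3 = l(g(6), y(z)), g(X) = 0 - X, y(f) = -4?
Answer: -141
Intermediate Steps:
g(X) = -X
l(F, V) = -6 (l(F, V) = 1 - 1*7 = 1 - 7 = -6)
n(z) = -3 (n(z) = -1 + (⅓)*(-6) = -1 - 2 = -3)
J(92, -18) + n(-113) = -138 - 3 = -141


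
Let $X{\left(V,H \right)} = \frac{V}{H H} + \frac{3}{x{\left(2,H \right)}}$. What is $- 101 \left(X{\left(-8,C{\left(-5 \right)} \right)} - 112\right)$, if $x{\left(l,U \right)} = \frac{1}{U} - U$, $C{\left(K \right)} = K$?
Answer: $\frac{2256239}{200} \approx 11281.0$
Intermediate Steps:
$X{\left(V,H \right)} = \frac{3}{\frac{1}{H} - H} + \frac{V}{H^{2}}$ ($X{\left(V,H \right)} = \frac{V}{H H} + \frac{3}{\frac{1}{H} - H} = \frac{V}{H^{2}} + \frac{3}{\frac{1}{H} - H} = \frac{3}{\frac{1}{H} - H} + \frac{V}{H^{2}}$)
$- 101 \left(X{\left(-8,C{\left(-5 \right)} \right)} - 112\right) = - 101 \left(\frac{\left(-1\right) \left(-8\right) - 3 \left(-5\right)^{3} - 8 \left(-5\right)^{2}}{\left(-5\right)^{4} - \left(-5\right)^{2}} - 112\right) = - 101 \left(\frac{8 - -375 - 200}{625 - 25} - 112\right) = - 101 \left(\frac{8 + 375 - 200}{625 - 25} - 112\right) = - 101 \left(\frac{1}{600} \cdot 183 - 112\right) = - 101 \left(\frac{61}{200} - 112\right) = \left(-101\right) \left(- \frac{22339}{200}\right) = \frac{2256239}{200}$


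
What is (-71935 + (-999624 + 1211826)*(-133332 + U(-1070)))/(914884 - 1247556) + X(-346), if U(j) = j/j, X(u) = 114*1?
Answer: 28331101405/332672 ≈ 85162.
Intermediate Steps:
X(u) = 114
U(j) = 1
(-71935 + (-999624 + 1211826)*(-133332 + U(-1070)))/(914884 - 1247556) + X(-346) = (-71935 + (-999624 + 1211826)*(-133332 + 1))/(914884 - 1247556) + 114 = (-71935 + 212202*(-133331))/(-332672) + 114 = (-71935 - 28293104862)*(-1/332672) + 114 = -28293176797*(-1/332672) + 114 = 28293176797/332672 + 114 = 28331101405/332672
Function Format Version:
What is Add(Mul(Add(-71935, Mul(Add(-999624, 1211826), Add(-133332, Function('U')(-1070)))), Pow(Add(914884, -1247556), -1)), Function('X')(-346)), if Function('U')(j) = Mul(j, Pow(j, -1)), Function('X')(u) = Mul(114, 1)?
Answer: Rational(28331101405, 332672) ≈ 85162.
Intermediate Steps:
Function('X')(u) = 114
Function('U')(j) = 1
Add(Mul(Add(-71935, Mul(Add(-999624, 1211826), Add(-133332, Function('U')(-1070)))), Pow(Add(914884, -1247556), -1)), Function('X')(-346)) = Add(Mul(Add(-71935, Mul(Add(-999624, 1211826), Add(-133332, 1))), Pow(Add(914884, -1247556), -1)), 114) = Add(Mul(Add(-71935, Mul(212202, -133331)), Pow(-332672, -1)), 114) = Add(Mul(Add(-71935, -28293104862), Rational(-1, 332672)), 114) = Add(Mul(-28293176797, Rational(-1, 332672)), 114) = Add(Rational(28293176797, 332672), 114) = Rational(28331101405, 332672)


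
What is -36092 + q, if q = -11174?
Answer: -47266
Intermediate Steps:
-36092 + q = -36092 - 11174 = -47266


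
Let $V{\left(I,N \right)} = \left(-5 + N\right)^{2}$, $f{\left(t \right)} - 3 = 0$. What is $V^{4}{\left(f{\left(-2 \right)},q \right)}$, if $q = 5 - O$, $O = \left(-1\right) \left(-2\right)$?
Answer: $256$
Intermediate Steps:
$O = 2$
$f{\left(t \right)} = 3$ ($f{\left(t \right)} = 3 + 0 = 3$)
$q = 3$ ($q = 5 - 2 = 3$)
$V^{4}{\left(f{\left(-2 \right)},q \right)} = \left(\left(-5 + 3\right)^{2}\right)^{4} = \left(\left(-2\right)^{2}\right)^{4} = 4^{4} = 256$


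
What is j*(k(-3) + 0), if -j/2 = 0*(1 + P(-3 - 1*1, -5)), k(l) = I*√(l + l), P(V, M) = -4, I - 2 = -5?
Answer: 0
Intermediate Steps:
I = -3 (I = 2 - 5 = -3)
k(l) = -3*√2*√l (k(l) = -3*√(l + l) = -3*√2*√l)
j = 0 (j = -0*(1 - 4) = -0*(-3) = -2*0 = 0)
j*(k(-3) + 0) = 0*(-3*√2*√(-3) + 0) = 0*(-3*√2*I*√3 + 0) = 0*(-3*I*√6 + 0) = 0*(-3*I*√6) = 0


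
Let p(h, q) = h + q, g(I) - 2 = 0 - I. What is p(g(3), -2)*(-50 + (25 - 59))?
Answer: 252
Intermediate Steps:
g(I) = 2 - I (g(I) = 2 + (0 - I) = 2 - I)
p(g(3), -2)*(-50 + (25 - 59)) = ((2 - 1*3) - 2)*(-50 + (25 - 59)) = ((2 - 3) - 2)*(-50 - 34) = (-1 - 2)*(-84) = -3*(-84) = 252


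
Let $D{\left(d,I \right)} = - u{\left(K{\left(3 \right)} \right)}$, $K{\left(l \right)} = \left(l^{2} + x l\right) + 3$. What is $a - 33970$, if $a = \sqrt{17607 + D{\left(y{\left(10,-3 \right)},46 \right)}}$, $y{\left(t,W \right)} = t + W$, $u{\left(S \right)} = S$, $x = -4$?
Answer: $-33970 + \sqrt{17607} \approx -33837.0$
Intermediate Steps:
$K{\left(l \right)} = 3 + l^{2} - 4 l$ ($K{\left(l \right)} = \left(l^{2} - 4 l\right) + 3 = 3 + l^{2} - 4 l$)
$y{\left(t,W \right)} = W + t$
$D{\left(d,I \right)} = 0$ ($D{\left(d,I \right)} = - (3 + 3^{2} - 12) = - (3 + 9 - 12) = \left(-1\right) 0 = 0$)
$a = \sqrt{17607}$ ($a = \sqrt{17607 + 0} = \sqrt{17607} \approx 132.69$)
$a - 33970 = \sqrt{17607} - 33970 = -33970 + \sqrt{17607}$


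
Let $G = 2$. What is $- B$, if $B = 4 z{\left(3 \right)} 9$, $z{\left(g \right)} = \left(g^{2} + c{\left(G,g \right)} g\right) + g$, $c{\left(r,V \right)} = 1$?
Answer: $-540$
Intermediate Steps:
$z{\left(g \right)} = g^{2} + 2 g$ ($z{\left(g \right)} = \left(g^{2} + 1 g\right) + g = \left(g^{2} + g\right) + g = \left(g + g^{2}\right) + g = g^{2} + 2 g$)
$B = 540$ ($B = 4 \cdot 3 \left(2 + 3\right) 9 = 4 \cdot 3 \cdot 5 \cdot 9 = 4 \cdot 15 \cdot 9 = 60 \cdot 9 = 540$)
$- B = \left(-1\right) 540 = -540$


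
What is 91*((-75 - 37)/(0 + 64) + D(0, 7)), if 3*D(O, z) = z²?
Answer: 15925/12 ≈ 1327.1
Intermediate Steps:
D(O, z) = z²/3
91*((-75 - 37)/(0 + 64) + D(0, 7)) = 91*((-75 - 37)/(0 + 64) + (⅓)*7²) = 91*(-112/64 + (⅓)*49) = 91*(-112*1/64 + 49/3) = 91*(-7/4 + 49/3) = 91*(175/12) = 15925/12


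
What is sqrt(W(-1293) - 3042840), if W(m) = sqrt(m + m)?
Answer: sqrt(-3042840 + I*sqrt(2586)) ≈ 0.01 + 1744.4*I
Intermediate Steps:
W(m) = sqrt(2)*sqrt(m) (W(m) = sqrt(2*m) = sqrt(2)*sqrt(m))
sqrt(W(-1293) - 3042840) = sqrt(sqrt(2)*sqrt(-1293) - 3042840) = sqrt(sqrt(2)*(I*sqrt(1293)) - 3042840) = sqrt(I*sqrt(2586) - 3042840) = sqrt(-3042840 + I*sqrt(2586))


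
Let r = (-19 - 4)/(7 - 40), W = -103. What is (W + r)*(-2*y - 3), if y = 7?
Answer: 57392/33 ≈ 1739.2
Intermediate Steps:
r = 23/33 (r = -23/(-33) = -23*(-1/33) = 23/33 ≈ 0.69697)
(W + r)*(-2*y - 3) = (-103 + 23/33)*(-2*7 - 3) = -3376*(-14 - 3)/33 = -3376/33*(-17) = 57392/33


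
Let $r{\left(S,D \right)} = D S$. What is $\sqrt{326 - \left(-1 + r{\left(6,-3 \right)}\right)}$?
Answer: $\sqrt{345} \approx 18.574$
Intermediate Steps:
$\sqrt{326 - \left(-1 + r{\left(6,-3 \right)}\right)} = \sqrt{326 - \left(-1 - 18\right)} = \sqrt{326 + \left(\left(-1\right) \left(-18\right) + 1\right)} = \sqrt{326 + \left(18 + 1\right)} = \sqrt{326 + 19} = \sqrt{345}$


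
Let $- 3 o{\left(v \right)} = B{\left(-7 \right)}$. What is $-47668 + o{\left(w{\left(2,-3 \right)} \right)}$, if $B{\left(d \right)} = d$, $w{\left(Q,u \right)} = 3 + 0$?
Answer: $- \frac{142997}{3} \approx -47666.0$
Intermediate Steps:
$w{\left(Q,u \right)} = 3$
$o{\left(v \right)} = \frac{7}{3}$ ($o{\left(v \right)} = \left(- \frac{1}{3}\right) \left(-7\right) = \frac{7}{3}$)
$-47668 + o{\left(w{\left(2,-3 \right)} \right)} = -47668 + \frac{7}{3} = - \frac{142997}{3}$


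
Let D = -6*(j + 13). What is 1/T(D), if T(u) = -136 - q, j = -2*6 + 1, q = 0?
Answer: -1/136 ≈ -0.0073529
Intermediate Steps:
j = -11 (j = -12 + 1 = -11)
D = -12 (D = -6*(-11 + 13) = -6*2 = -12)
T(u) = -136 (T(u) = -136 - 1*0 = -136 + 0 = -136)
1/T(D) = 1/(-136) = -1/136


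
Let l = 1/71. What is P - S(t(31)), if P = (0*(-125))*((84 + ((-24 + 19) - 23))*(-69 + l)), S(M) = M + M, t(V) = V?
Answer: -62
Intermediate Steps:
S(M) = 2*M
l = 1/71 ≈ 0.014085
P = 0 (P = (0*(-125))*((84 + ((-24 + 19) - 23))*(-69 + 1/71)) = 0*((84 + (-5 - 23))*(-4898/71)) = 0*((84 - 28)*(-4898/71)) = 0*(56*(-4898/71)) = 0*(-274288/71) = 0)
P - S(t(31)) = 0 - 2*31 = 0 - 1*62 = 0 - 62 = -62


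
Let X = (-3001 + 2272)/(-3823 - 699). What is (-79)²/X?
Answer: 28221802/729 ≈ 38713.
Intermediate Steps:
X = 729/4522 (X = -729/(-4522) = -729*(-1/4522) = 729/4522 ≈ 0.16121)
(-79)²/X = (-79)²/(729/4522) = 6241*(4522/729) = 28221802/729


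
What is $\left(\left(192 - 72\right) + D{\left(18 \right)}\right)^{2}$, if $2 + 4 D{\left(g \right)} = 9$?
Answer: $\frac{237169}{16} \approx 14823.0$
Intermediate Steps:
$D{\left(g \right)} = \frac{7}{4}$ ($D{\left(g \right)} = - \frac{1}{2} + \frac{1}{4} \cdot 9 = - \frac{1}{2} + \frac{9}{4} = \frac{7}{4}$)
$\left(\left(192 - 72\right) + D{\left(18 \right)}\right)^{2} = \left(\left(192 - 72\right) + \frac{7}{4}\right)^{2} = \left(120 + \frac{7}{4}\right)^{2} = \left(\frac{487}{4}\right)^{2} = \frac{237169}{16}$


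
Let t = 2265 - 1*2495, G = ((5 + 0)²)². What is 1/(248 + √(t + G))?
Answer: 248/61109 - √395/61109 ≈ 0.0037331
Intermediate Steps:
G = 625 (G = (5²)² = 25² = 625)
t = -230 (t = 2265 - 2495 = -230)
1/(248 + √(t + G)) = 1/(248 + √(-230 + 625)) = 1/(248 + √395)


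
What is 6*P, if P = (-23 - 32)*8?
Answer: -2640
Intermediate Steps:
P = -440 (P = -55*8 = -440)
6*P = 6*(-440) = -2640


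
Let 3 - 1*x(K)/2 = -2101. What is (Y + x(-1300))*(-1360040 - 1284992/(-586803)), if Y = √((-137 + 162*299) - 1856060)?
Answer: -3358296516074624/586803 - 798074267128*I*√1807759/586803 ≈ -5.723e+9 - 1.8286e+9*I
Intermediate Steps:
x(K) = 4208 (x(K) = 6 - 2*(-2101) = 6 + 4202 = 4208)
Y = I*√1807759 (Y = √((-137 + 48438) - 1856060) = √(48301 - 1856060) = √(-1807759) = I*√1807759 ≈ 1344.5*I)
(Y + x(-1300))*(-1360040 - 1284992/(-586803)) = (I*√1807759 + 4208)*(-1360040 - 1284992/(-586803)) = (4208 + I*√1807759)*(-1360040 - 1284992*(-1/586803)) = (4208 + I*√1807759)*(-1360040 + 1284992/586803) = (4208 + I*√1807759)*(-798074267128/586803) = -3358296516074624/586803 - 798074267128*I*√1807759/586803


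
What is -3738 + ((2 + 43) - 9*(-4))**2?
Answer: 2823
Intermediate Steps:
-3738 + ((2 + 43) - 9*(-4))**2 = -3738 + (45 + 36)**2 = -3738 + 81**2 = -3738 + 6561 = 2823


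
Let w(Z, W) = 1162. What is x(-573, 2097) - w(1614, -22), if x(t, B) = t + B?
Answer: 362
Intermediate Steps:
x(t, B) = B + t
x(-573, 2097) - w(1614, -22) = (2097 - 573) - 1*1162 = 1524 - 1162 = 362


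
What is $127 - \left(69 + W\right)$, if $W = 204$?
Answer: $-146$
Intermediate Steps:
$127 - \left(69 + W\right) = 127 - \left(69 + 204\right) = 127 - 273 = -146$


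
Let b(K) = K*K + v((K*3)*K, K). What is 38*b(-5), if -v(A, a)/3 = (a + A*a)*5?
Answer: 217550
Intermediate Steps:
v(A, a) = -15*a - 15*A*a (v(A, a) = -3*(a + A*a)*5 = -3*(5*a + 5*A*a) = -15*a - 15*A*a)
b(K) = K² - 15*K*(1 + 3*K²) (b(K) = K*K - 15*K*(1 + (K*3)*K) = K² - 15*K*(1 + (3*K)*K) = K² - 15*K*(1 + 3*K²))
38*b(-5) = 38*(-5*(-15 - 5 - 45*(-5)²)) = 38*(-5*(-15 - 5 - 45*25)) = 38*(-5*(-15 - 5 - 1125)) = 38*(-5*(-1145)) = 38*5725 = 217550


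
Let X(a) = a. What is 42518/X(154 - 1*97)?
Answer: 42518/57 ≈ 745.93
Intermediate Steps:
42518/X(154 - 1*97) = 42518/(154 - 1*97) = 42518/(154 - 97) = 42518/57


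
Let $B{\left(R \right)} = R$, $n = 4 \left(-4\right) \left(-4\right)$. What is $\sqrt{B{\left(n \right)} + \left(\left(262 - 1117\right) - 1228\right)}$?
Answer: $i \sqrt{2019} \approx 44.933 i$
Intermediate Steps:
$n = 64$ ($n = \left(-16\right) \left(-4\right) = 64$)
$\sqrt{B{\left(n \right)} + \left(\left(262 - 1117\right) - 1228\right)} = \sqrt{64 + \left(\left(262 - 1117\right) - 1228\right)} = \sqrt{64 - 2083} = \sqrt{-2019} = i \sqrt{2019}$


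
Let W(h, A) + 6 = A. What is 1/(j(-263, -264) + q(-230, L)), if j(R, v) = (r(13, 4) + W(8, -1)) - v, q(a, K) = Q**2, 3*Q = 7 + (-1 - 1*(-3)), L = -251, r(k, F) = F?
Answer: 1/270 ≈ 0.0037037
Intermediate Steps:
W(h, A) = -6 + A
Q = 3 (Q = (7 + (-1 - 1*(-3)))/3 = (7 + (-1 + 3))/3 = (7 + 2)/3 = (1/3)*9 = 3)
q(a, K) = 9 (q(a, K) = 3**2 = 9)
j(R, v) = -3 - v (j(R, v) = (4 + (-6 - 1)) - v = (4 - 7) - v = -3 - v)
1/(j(-263, -264) + q(-230, L)) = 1/((-3 - 1*(-264)) + 9) = 1/((-3 + 264) + 9) = 1/(261 + 9) = 1/270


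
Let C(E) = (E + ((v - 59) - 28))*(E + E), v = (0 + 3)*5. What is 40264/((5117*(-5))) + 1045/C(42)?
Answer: -3662903/1842120 ≈ -1.9884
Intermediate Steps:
v = 15 (v = 3*5 = 15)
C(E) = 2*E*(-72 + E) (C(E) = (E + ((15 - 59) - 28))*(E + E) = (E + (-44 - 28))*(2*E) = (E - 72)*(2*E) = (-72 + E)*(2*E) = 2*E*(-72 + E))
40264/((5117*(-5))) + 1045/C(42) = 40264/((5117*(-5))) + 1045/((2*42*(-72 + 42))) = 40264/(-25585) + 1045/((2*42*(-30))) = 40264*(-1/25585) + 1045/(-2520) = -5752/3655 + 1045*(-1/2520) = -5752/3655 - 209/504 = -3662903/1842120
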